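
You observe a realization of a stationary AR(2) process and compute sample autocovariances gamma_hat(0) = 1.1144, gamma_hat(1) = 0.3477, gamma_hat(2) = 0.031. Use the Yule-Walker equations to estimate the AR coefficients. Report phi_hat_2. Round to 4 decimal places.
\hat\phi_{2} = -0.0770

The Yule-Walker equations for an AR(p) process read, in matrix form,
  Gamma_p phi = r_p,   with   (Gamma_p)_{ij} = gamma(|i - j|),
                       (r_p)_i = gamma(i),   i,j = 1..p.
Substitute the sample gammas (Toeplitz matrix and right-hand side of size 2):
  Gamma_p = [[1.1144, 0.3477], [0.3477, 1.1144]]
  r_p     = [0.3477, 0.031]
Written out:
  1.1144 phi_1 + 0.3477 phi_2 = 0.3477
  0.3477 phi_1 + 1.1144 phi_2 = 0.031
Solve by Cramer's rule:
  det = gamma(0)^2 - gamma(1)^2 = (1.1144)^2 - (0.3477)^2 = 1.24188736 - 0.12089529 = 1.12099207
  phi_hat_1 = [gamma(1) gamma(0) - gamma(1) gamma(2)] / det = [(0.3477)(1.1144) - (0.3477)(0.031)] / 1.12099207 = 0.37669818 / 1.12099207 = 0.336
  phi_hat_2 = [gamma(0) gamma(2) - gamma(1)^2] / det = [(1.1144)(0.031) - (0.3477)^2] / 1.12099207 = -0.08634889 / 1.12099207 = -0.077
So phi_hat = [0.3360, -0.0770].
Therefore phi_hat_2 = -0.0770.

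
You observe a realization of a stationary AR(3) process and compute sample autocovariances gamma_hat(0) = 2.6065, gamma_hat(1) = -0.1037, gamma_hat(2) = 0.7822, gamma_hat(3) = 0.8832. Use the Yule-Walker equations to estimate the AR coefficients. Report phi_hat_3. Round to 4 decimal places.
\hat\phi_{3} = 0.3950

The Yule-Walker equations for an AR(p) process read, in matrix form,
  Gamma_p phi = r_p,   with   (Gamma_p)_{ij} = gamma(|i - j|),
                       (r_p)_i = gamma(i),   i,j = 1..p.
Substitute the sample gammas (Toeplitz matrix and right-hand side of size 3):
  Gamma_p = [[2.6065, -0.1037, 0.7822], [-0.1037, 2.6065, -0.1037], [0.7822, -0.1037, 2.6065]]
  r_p     = [-0.1037, 0.7822, 0.8832]
Written out (R1..R3):
  (R1) 2.6065 phi_1 - 0.1037 phi_2 + 0.7822 phi_3 = -0.1037
  (R2) -0.1037 phi_1 + 2.6065 phi_2 - 0.1037 phi_3 = 0.7822
  (R3) 0.7822 phi_1 - 0.1037 phi_2 + 2.6065 phi_3 = 0.8832
Gaussian elimination:
  R2 <- R2 - (-0.1037/2.6065) R1 = R2 - (-0.039785) R1:  2.602374 phi_2 - 0.07258 phi_3 = 0.778074
  R3 <- R3 - (0.7822/2.6065) R1 = R3 - (0.300096) R1:  -0.07258 phi_2 + 2.371765 phi_3 = 0.91432
  R3 <- R3 - (-0.07258/2.602374) R2 = R3 - (-0.02789) R2:  2.369741 phi_3 = 0.93602
Back-substitution:
  phi_hat_3 = 0.93602 / 2.369741 = 0.394989
  phi_hat_2 = (0.778074 - (-0.07258)(0.394989)) / 2.602374 = 0.310003
  phi_hat_1 = (-0.1037 - (-0.1037)(0.310003) - (0.7822)(0.394989)) / 2.6065 = -0.145986
So phi_hat = [-0.1460, 0.3100, 0.3950].
Therefore phi_hat_3 = 0.3950.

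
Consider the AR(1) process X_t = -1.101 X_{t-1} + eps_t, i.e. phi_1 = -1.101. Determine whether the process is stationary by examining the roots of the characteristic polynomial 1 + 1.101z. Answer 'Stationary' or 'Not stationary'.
\text{Not stationary}

The AR(p) characteristic polynomial is P(z) = 1 + 1.101z.
Stationarity requires all roots to lie outside the unit circle, i.e. |z| > 1 for every root.
This is linear in z: 1 + (1.101) z = 0  =>  z = -1/(1.101) = -0.908265,  |z| = 0.908265.
Moduli of all roots: 0.9083.
All moduli strictly greater than 1? No.
Verdict: Not stationary.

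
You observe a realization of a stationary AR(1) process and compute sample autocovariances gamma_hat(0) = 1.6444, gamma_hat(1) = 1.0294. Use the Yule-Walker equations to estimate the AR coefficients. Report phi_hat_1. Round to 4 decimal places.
\hat\phi_{1} = 0.6260

The Yule-Walker equations for an AR(p) process read, in matrix form,
  Gamma_p phi = r_p,   with   (Gamma_p)_{ij} = gamma(|i - j|),
                       (r_p)_i = gamma(i),   i,j = 1..p.
Substitute the sample gammas (Toeplitz matrix and right-hand side of size 1):
  Gamma_p = [[1.6444]]
  r_p     = [1.0294]
With p = 1 this is the single equation gamma(0) phi_1 = gamma(1):
  phi_hat_1 = gamma(1) / gamma(0) = 1.0294 / 1.6444 = 0.6260.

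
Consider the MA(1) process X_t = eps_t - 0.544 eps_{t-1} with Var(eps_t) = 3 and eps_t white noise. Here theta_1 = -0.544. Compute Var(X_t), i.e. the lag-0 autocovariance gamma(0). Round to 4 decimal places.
\gamma(0) = 3.8878

For an MA(q) process X_t = eps_t + sum_i theta_i eps_{t-i} with
Var(eps_t) = sigma^2, the variance is
  gamma(0) = sigma^2 * (1 + sum_i theta_i^2).
  sum_i theta_i^2 = (-0.544)^2 = 0.295936.
  gamma(0) = 3 * (1 + 0.295936) = 3 * 1.295936 = 3.887808, which rounds to 3.8878.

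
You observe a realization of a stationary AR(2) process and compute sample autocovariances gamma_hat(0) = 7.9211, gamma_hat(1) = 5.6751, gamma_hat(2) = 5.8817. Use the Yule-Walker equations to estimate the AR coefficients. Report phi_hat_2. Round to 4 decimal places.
\hat\phi_{2} = 0.4710

The Yule-Walker equations for an AR(p) process read, in matrix form,
  Gamma_p phi = r_p,   with   (Gamma_p)_{ij} = gamma(|i - j|),
                       (r_p)_i = gamma(i),   i,j = 1..p.
Substitute the sample gammas (Toeplitz matrix and right-hand side of size 2):
  Gamma_p = [[7.9211, 5.6751], [5.6751, 7.9211]]
  r_p     = [5.6751, 5.8817]
Written out:
  7.9211 phi_1 + 5.6751 phi_2 = 5.6751
  5.6751 phi_1 + 7.9211 phi_2 = 5.8817
Solve by Cramer's rule:
  det = gamma(0)^2 - gamma(1)^2 = (7.9211)^2 - (5.6751)^2 = 62.74382521 - 32.20676001 = 30.5370652
  phi_hat_1 = [gamma(1) gamma(0) - gamma(1) gamma(2)] / det = [(5.6751)(7.9211) - (5.6751)(5.8817)] / 30.5370652 = 11.57379894 / 30.5370652 = 0.379
  phi_hat_2 = [gamma(0) gamma(2) - gamma(1)^2] / det = [(7.9211)(5.8817) - (5.6751)^2] / 30.5370652 = 14.38277386 / 30.5370652 = 0.471
So phi_hat = [0.3790, 0.4710].
Therefore phi_hat_2 = 0.4710.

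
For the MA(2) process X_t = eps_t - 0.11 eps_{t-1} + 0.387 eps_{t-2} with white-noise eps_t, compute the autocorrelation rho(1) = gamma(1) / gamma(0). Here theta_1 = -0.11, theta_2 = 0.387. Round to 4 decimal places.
\rho(1) = -0.1313

For an MA(q) process with theta_0 = 1, the autocovariance is
  gamma(k) = sigma^2 * sum_{i=0..q-k} theta_i * theta_{i+k},
and rho(k) = gamma(k) / gamma(0). Sigma^2 cancels.
  numerator   = (1)*(-0.11) + (-0.11)*(0.387) = -0.15257.
  denominator = (1)^2 + (-0.11)^2 + (0.387)^2 = 1.161869.
  rho(1) = -0.15257 / 1.161869 = -0.1313.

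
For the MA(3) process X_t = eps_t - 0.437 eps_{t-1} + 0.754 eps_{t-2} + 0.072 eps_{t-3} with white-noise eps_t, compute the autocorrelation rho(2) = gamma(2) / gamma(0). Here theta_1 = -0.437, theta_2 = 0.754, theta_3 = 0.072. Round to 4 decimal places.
\rho(2) = 0.4094

For an MA(q) process with theta_0 = 1, the autocovariance is
  gamma(k) = sigma^2 * sum_{i=0..q-k} theta_i * theta_{i+k},
and rho(k) = gamma(k) / gamma(0). Sigma^2 cancels.
  numerator   = (1)*(0.754) + (-0.437)*(0.072) = 0.722536.
  denominator = (1)^2 + (-0.437)^2 + (0.754)^2 + (0.072)^2 = 1.764669.
  rho(2) = 0.722536 / 1.764669 = 0.4094.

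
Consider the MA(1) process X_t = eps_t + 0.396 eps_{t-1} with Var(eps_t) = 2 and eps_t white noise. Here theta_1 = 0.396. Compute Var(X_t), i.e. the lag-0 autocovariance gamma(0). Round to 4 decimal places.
\gamma(0) = 2.3136

For an MA(q) process X_t = eps_t + sum_i theta_i eps_{t-i} with
Var(eps_t) = sigma^2, the variance is
  gamma(0) = sigma^2 * (1 + sum_i theta_i^2).
  sum_i theta_i^2 = (0.396)^2 = 0.156816.
  gamma(0) = 2 * (1 + 0.156816) = 2 * 1.156816 = 2.313632, which rounds to 2.3136.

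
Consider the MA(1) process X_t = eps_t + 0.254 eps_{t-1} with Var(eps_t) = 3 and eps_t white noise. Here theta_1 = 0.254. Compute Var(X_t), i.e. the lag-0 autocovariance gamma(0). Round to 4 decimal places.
\gamma(0) = 3.1935

For an MA(q) process X_t = eps_t + sum_i theta_i eps_{t-i} with
Var(eps_t) = sigma^2, the variance is
  gamma(0) = sigma^2 * (1 + sum_i theta_i^2).
  sum_i theta_i^2 = (0.254)^2 = 0.064516.
  gamma(0) = 3 * (1 + 0.064516) = 3 * 1.064516 = 3.193548, which rounds to 3.1935.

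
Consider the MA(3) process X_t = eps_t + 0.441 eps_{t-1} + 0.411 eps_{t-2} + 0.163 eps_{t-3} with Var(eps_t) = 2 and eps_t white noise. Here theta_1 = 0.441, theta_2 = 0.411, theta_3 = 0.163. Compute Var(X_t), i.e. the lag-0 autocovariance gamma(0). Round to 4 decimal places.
\gamma(0) = 2.7799

For an MA(q) process X_t = eps_t + sum_i theta_i eps_{t-i} with
Var(eps_t) = sigma^2, the variance is
  gamma(0) = sigma^2 * (1 + sum_i theta_i^2).
  sum_i theta_i^2 = (0.441)^2 + (0.411)^2 + (0.163)^2 = 0.194481 + 0.168921 + 0.026569 = 0.389971.
  gamma(0) = 2 * (1 + 0.389971) = 2 * 1.389971 = 2.779942, which rounds to 2.7799.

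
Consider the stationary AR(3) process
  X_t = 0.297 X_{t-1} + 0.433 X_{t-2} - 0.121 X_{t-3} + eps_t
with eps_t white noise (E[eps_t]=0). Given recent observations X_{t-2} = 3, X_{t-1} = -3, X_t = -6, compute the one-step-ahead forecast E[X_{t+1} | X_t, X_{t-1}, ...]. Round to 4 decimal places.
E[X_{t+1} \mid \mathcal F_t] = -3.4440

For an AR(p) model X_t = c + sum_i phi_i X_{t-i} + eps_t, the
one-step-ahead conditional mean is
  E[X_{t+1} | X_t, ...] = c + sum_i phi_i X_{t+1-i}.
Substitute known values:
  E[X_{t+1} | ...] = (0.297) * (-6) + (0.433) * (-3) + (-0.121) * (3)
                   = -3.4440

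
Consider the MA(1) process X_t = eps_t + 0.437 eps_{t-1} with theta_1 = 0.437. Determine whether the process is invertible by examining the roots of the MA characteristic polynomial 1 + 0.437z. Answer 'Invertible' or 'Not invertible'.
\text{Invertible}

The MA(q) characteristic polynomial is P(z) = 1 + 0.437z.
Invertibility requires all roots to lie outside the unit circle, i.e. |z| > 1 for every root.
This is linear in z: 1 + (0.437) z = 0  =>  z = -1/(0.437) = -2.28833,  |z| = 2.28833.
Moduli of all roots: 2.2883.
All moduli strictly greater than 1? Yes.
Verdict: Invertible.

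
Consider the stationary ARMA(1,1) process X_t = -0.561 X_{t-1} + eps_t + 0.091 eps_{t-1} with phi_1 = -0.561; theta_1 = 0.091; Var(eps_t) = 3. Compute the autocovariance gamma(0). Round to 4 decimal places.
\gamma(0) = 3.9671

Multiply the model equation by X_{t-k} and take expectations. With theta_0 = psi_0 = 1 and psi_j the MA(infinity) weights, this gives
  gamma(k) - sum_i phi_i gamma(k-i) = c_k,
  c_k = sigma^2 * sum_{j=k..q} theta_j psi_{j-k}   (c_k = 0 for k > q),
using gamma(-m) = gamma(m).
psi-weights needed (psi_j = theta_j + sum_i phi_i psi_{j-i}):
  psi_1 = theta_1 + phi_1 = 0.091 + (-0.561) = -0.47
Right-hand sides:
  c_0 = sigma^2 (1 + theta_1 psi_1) = 3 * (1 + (0.091)(-0.47)) = 3 * 0.95723 = 2.87169
  c_1 = sigma^2 theta_1 = 3 * (0.091) = 0.273
  c_2 = 0
Equations for k = 0 and k = 1 (AR order 1):
  gamma(0) = phi_1 gamma(1) + c_0
  gamma(1) = phi_1 gamma(0) + c_1
Substituting the second into the first: gamma(0) (1 - phi_1^2) = c_0 + phi_1 c_1, so
  gamma(0) = (c_0 + phi_1 c_1) / (1 - phi_1^2) = (2.87169 + (-0.561)(0.273)) / (1 - (-0.561)^2) = 2.718537 / 0.685279 = 3.967051.
Therefore gamma(0) = 3.9671 (to 4 decimal places).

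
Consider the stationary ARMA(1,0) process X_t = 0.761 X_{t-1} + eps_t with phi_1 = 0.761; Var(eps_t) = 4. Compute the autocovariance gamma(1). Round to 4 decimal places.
\gamma(1) = 7.2325

Multiply the model equation by X_{t-k} and take expectations. With theta_0 = psi_0 = 1 and psi_j the MA(infinity) weights, this gives
  gamma(k) - sum_i phi_i gamma(k-i) = c_k,
  c_k = sigma^2 * sum_{j=k..q} theta_j psi_{j-k}   (c_k = 0 for k > q),
using gamma(-m) = gamma(m).
Pure AR (q = 0): c_0 = sigma^2 = 4, c_k = 0 for k >= 1.
Equations for k = 0 and k = 1 (AR order 1):
  gamma(0) = phi_1 gamma(1) + c_0
  gamma(1) = phi_1 gamma(0) + c_1
Substituting the second into the first: gamma(0) (1 - phi_1^2) = c_0 + phi_1 c_1, so
  gamma(0) = c_0 / (1 - phi_1^2) = 4 / (1 - (0.761)^2) = 4 / 0.420879 = 9.503919.
  gamma(1) = phi_1 gamma(0) = (0.761)(9.503919) = 7.232482.
Therefore gamma(1) = 7.2325 (to 4 decimal places).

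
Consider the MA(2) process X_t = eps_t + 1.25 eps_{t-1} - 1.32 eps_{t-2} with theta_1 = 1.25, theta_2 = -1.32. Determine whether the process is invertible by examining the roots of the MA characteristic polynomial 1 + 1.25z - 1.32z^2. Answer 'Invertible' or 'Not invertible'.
\text{Not invertible}

The MA(q) characteristic polynomial is P(z) = 1 + 1.25z - 1.32z^2.
Invertibility requires all roots to lie outside the unit circle, i.e. |z| > 1 for every root.
Set 1 + (1.25) z + (-1.32) z^2 = 0, i.e. a z^2 + b z + c = 0 with a = -1.32, b = 1.25, c = 1.
Discriminant D = b^2 - 4ac = (1.25)^2 - 4*(-1.32)*1 = 1.5625 - (-5.28) = 6.8425.
D >= 0, so the roots are real: z = (-b +/- sqrt(D)) / (2a) = (-1.25 +/- 2.615817) / (-2.64).
  z_1 = (-1.25 + 2.615817) / (-2.64) = -0.5174,   |z_1| = 0.5174.
  z_2 = (-1.25 - 2.615817) / (-2.64) = 1.4643,   |z_2| = 1.4643.
Moduli of all roots: 0.5174, 1.4643.
All moduli strictly greater than 1? No.
Verdict: Not invertible.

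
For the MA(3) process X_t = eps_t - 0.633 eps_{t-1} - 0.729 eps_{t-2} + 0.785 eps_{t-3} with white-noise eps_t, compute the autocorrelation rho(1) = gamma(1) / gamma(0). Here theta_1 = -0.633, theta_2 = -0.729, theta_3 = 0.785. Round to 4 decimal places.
\rho(1) = -0.2919

For an MA(q) process with theta_0 = 1, the autocovariance is
  gamma(k) = sigma^2 * sum_{i=0..q-k} theta_i * theta_{i+k},
and rho(k) = gamma(k) / gamma(0). Sigma^2 cancels.
  numerator   = (1)*(-0.633) + (-0.633)*(-0.729) + (-0.729)*(0.785) = -0.743808.
  denominator = (1)^2 + (-0.633)^2 + (-0.729)^2 + (0.785)^2 = 2.548355.
  rho(1) = -0.743808 / 2.548355 = -0.2919.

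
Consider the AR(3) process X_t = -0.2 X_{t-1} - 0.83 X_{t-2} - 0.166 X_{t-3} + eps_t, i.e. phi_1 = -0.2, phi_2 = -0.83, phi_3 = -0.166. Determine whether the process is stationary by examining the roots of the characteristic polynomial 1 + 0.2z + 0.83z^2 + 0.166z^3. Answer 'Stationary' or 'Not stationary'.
\text{Stationary}

The AR(p) characteristic polynomial is P(z) = 1 + 0.2z + 0.83z^2 + 0.166z^3.
Stationarity requires all roots to lie outside the unit circle, i.e. |z| > 1 for every root.
Degree 3: look for a simple real root z0 first, then factor out (1 - z/z0) and solve the remaining quadratic.
Testing z0 = -5: P(-5) = 1 + (0.2)(-5) + (0.83)(-5)^2 + (0.166)(-5)^3
  = 1 + (-1) + (20.75) + (-20.75) = 0.  So z_0 = -5 is a root, |z_0| = 5.
Divide out the factor (1 + 0.2 z) = (1 - z/z0) (since 1/z0 = -0.2):
  P(z) = (1 + 0.2 z)(1 + (0) z + (0.83) z^2)
  [check: z-coef 0 - (-0.2) = 0.2; z^2-coef 0.83 - (-0.2)(0) = 0.83; z^3-coef -(-0.2)(0.83) = 0.166.]
Remaining roots from the quadratic factor 1 + (0) z + (0.83) z^2:
  Set 1 + (0) z + (0.83) z^2 = 0, i.e. a z^2 + b z + c = 0 with a = 0.83, b = 0, c = 1.
  Discriminant D = b^2 - 4ac = (0)^2 - 4*(0.83)*1 = 0 - (3.32) = -3.32.
  D < 0, so the roots are the complex-conjugate pair z = (-b +/- i sqrt(-D)) / (2a) = 0 +/- 1.0976i.
  For a conjugate pair |z|^2 = z * conj(z) = (product of roots) = c/a = 1/(0.83) = 1.204819, so |z| = sqrt(1.204819) = 1.0976 for both roots.
Moduli of all roots: 5.0000, 1.0976, 1.0976.
All moduli strictly greater than 1? Yes.
Verdict: Stationary.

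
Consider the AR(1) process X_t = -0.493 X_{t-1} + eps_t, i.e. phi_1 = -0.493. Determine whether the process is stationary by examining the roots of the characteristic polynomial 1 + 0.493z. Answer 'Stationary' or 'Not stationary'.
\text{Stationary}

The AR(p) characteristic polynomial is P(z) = 1 + 0.493z.
Stationarity requires all roots to lie outside the unit circle, i.e. |z| > 1 for every root.
This is linear in z: 1 + (0.493) z = 0  =>  z = -1/(0.493) = -2.028398,  |z| = 2.028398.
Moduli of all roots: 2.0284.
All moduli strictly greater than 1? Yes.
Verdict: Stationary.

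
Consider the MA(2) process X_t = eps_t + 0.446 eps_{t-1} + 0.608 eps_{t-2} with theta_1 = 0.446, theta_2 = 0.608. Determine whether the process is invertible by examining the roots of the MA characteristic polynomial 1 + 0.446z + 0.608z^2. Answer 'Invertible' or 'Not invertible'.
\text{Invertible}

The MA(q) characteristic polynomial is P(z) = 1 + 0.446z + 0.608z^2.
Invertibility requires all roots to lie outside the unit circle, i.e. |z| > 1 for every root.
Set 1 + (0.446) z + (0.608) z^2 = 0, i.e. a z^2 + b z + c = 0 with a = 0.608, b = 0.446, c = 1.
Discriminant D = b^2 - 4ac = (0.446)^2 - 4*(0.608)*1 = 0.198916 - (2.432) = -2.233084.
D < 0, so the roots are the complex-conjugate pair z = (-b +/- i sqrt(-D)) / (2a) = -0.3668 +/- 1.2289i.
For a conjugate pair |z|^2 = z * conj(z) = (product of roots) = c/a = 1/(0.608) = 1.644737, so |z| = sqrt(1.644737) = 1.2825 for both roots.
Moduli of all roots: 1.2825, 1.2825.
All moduli strictly greater than 1? Yes.
Verdict: Invertible.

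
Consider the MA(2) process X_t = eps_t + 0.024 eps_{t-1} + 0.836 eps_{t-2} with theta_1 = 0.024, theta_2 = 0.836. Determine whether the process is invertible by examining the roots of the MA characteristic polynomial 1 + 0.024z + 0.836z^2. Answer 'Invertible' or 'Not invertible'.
\text{Invertible}

The MA(q) characteristic polynomial is P(z) = 1 + 0.024z + 0.836z^2.
Invertibility requires all roots to lie outside the unit circle, i.e. |z| > 1 for every root.
Set 1 + (0.024) z + (0.836) z^2 = 0, i.e. a z^2 + b z + c = 0 with a = 0.836, b = 0.024, c = 1.
Discriminant D = b^2 - 4ac = (0.024)^2 - 4*(0.836)*1 = 0.000576 - (3.344) = -3.343424.
D < 0, so the roots are the complex-conjugate pair z = (-b +/- i sqrt(-D)) / (2a) = -0.0144 +/- 1.0936i.
For a conjugate pair |z|^2 = z * conj(z) = (product of roots) = c/a = 1/(0.836) = 1.196172, so |z| = sqrt(1.196172) = 1.0937 for both roots.
Moduli of all roots: 1.0937, 1.0937.
All moduli strictly greater than 1? Yes.
Verdict: Invertible.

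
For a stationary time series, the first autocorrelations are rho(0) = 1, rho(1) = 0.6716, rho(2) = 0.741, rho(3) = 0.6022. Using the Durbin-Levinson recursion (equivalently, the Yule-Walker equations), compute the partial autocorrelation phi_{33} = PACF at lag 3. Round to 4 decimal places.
\phi_{33} = 0.0320

The PACF at lag k is phi_{kk}, the last component of the solution
to the Yule-Walker system G_k phi = r_k where
  (G_k)_{ij} = rho(|i - j|), (r_k)_i = rho(i), i,j = 1..k.
Equivalently, Durbin-Levinson gives phi_{kk} iteratively:
  phi_{11} = rho(1)
  phi_{kk} = [rho(k) - sum_{j=1..k-1} phi_{k-1,j} rho(k-j)]
            / [1 - sum_{j=1..k-1} phi_{k-1,j} rho(j)],
  phi_{k,j} = phi_{k-1,j} - phi_{kk} phi_{k-1,k-j},  j = 1..k-1.
Step k = 1:
  phi_11 = rho(1) = 0.6716.
Step k = 2:
  phi_22 = [rho(2) - phi_11 rho(1)] / [1 - phi_11 rho(1)] = [0.741 - (0.6716)(0.6716)] / [1 - (0.6716)(0.6716)]
         = 0.28995344 / 0.54895344 = 0.528193.
  Update: phi_21 = phi_11 - phi_22 phi_11 = 0.6716 - (0.528193)(0.6716) = 0.316865.
Step k = 3:
  phi_33 = [rho(3) - phi_21 rho(2) - phi_22 rho(1)] / [1 - phi_21 rho(1) - phi_22 rho(2)]
    numerator   = 0.6022 - (0.316865)(0.741) - (0.528193)(0.6716) = 0.01266816
    denominator = 1 - (0.316865)(0.6716) - (0.528193)(0.741) = 0.39580202
  phi_33 = 0.01266816 / 0.39580202 = 0.032.
Therefore phi_{33} = 0.0320.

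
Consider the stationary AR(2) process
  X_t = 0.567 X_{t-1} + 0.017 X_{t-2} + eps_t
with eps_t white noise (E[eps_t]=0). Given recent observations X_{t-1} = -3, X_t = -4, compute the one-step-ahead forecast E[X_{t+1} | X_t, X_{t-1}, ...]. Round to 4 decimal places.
E[X_{t+1} \mid \mathcal F_t] = -2.3190

For an AR(p) model X_t = c + sum_i phi_i X_{t-i} + eps_t, the
one-step-ahead conditional mean is
  E[X_{t+1} | X_t, ...] = c + sum_i phi_i X_{t+1-i}.
Substitute known values:
  E[X_{t+1} | ...] = (0.567) * (-4) + (0.017) * (-3)
                   = -2.3190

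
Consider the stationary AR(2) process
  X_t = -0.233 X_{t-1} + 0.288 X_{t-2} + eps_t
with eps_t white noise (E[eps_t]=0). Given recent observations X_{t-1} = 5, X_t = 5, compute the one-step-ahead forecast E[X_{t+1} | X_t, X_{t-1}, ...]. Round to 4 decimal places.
E[X_{t+1} \mid \mathcal F_t] = 0.2750

For an AR(p) model X_t = c + sum_i phi_i X_{t-i} + eps_t, the
one-step-ahead conditional mean is
  E[X_{t+1} | X_t, ...] = c + sum_i phi_i X_{t+1-i}.
Substitute known values:
  E[X_{t+1} | ...] = (-0.233) * (5) + (0.288) * (5)
                   = 0.2750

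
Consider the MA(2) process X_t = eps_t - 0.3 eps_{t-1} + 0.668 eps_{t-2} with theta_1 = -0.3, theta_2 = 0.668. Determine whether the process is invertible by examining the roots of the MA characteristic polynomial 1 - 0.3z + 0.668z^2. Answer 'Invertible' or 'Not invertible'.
\text{Invertible}

The MA(q) characteristic polynomial is P(z) = 1 - 0.3z + 0.668z^2.
Invertibility requires all roots to lie outside the unit circle, i.e. |z| > 1 for every root.
Set 1 + (-0.3) z + (0.668) z^2 = 0, i.e. a z^2 + b z + c = 0 with a = 0.668, b = -0.3, c = 1.
Discriminant D = b^2 - 4ac = (-0.3)^2 - 4*(0.668)*1 = 0.09 - (2.672) = -2.582.
D < 0, so the roots are the complex-conjugate pair z = (-b +/- i sqrt(-D)) / (2a) = 0.2246 +/- 1.2027i.
For a conjugate pair |z|^2 = z * conj(z) = (product of roots) = c/a = 1/(0.668) = 1.497006, so |z| = sqrt(1.497006) = 1.2235 for both roots.
Moduli of all roots: 1.2235, 1.2235.
All moduli strictly greater than 1? Yes.
Verdict: Invertible.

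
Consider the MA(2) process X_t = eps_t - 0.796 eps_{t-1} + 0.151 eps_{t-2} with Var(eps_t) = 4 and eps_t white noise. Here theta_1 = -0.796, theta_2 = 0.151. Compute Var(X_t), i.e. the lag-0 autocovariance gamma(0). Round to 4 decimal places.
\gamma(0) = 6.6257

For an MA(q) process X_t = eps_t + sum_i theta_i eps_{t-i} with
Var(eps_t) = sigma^2, the variance is
  gamma(0) = sigma^2 * (1 + sum_i theta_i^2).
  sum_i theta_i^2 = (-0.796)^2 + (0.151)^2 = 0.633616 + 0.022801 = 0.656417.
  gamma(0) = 4 * (1 + 0.656417) = 4 * 1.656417 = 6.625668, which rounds to 6.6257.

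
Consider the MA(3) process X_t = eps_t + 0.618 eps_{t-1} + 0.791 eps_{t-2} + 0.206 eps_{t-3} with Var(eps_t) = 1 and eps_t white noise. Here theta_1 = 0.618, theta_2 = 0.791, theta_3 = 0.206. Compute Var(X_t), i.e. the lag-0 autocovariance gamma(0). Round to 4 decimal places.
\gamma(0) = 2.0500

For an MA(q) process X_t = eps_t + sum_i theta_i eps_{t-i} with
Var(eps_t) = sigma^2, the variance is
  gamma(0) = sigma^2 * (1 + sum_i theta_i^2).
  sum_i theta_i^2 = (0.618)^2 + (0.791)^2 + (0.206)^2 = 0.381924 + 0.625681 + 0.042436 = 1.050041.
  gamma(0) = 1 * (1 + 1.050041) = 1 * 2.050041 = 2.050041, which rounds to 2.0500.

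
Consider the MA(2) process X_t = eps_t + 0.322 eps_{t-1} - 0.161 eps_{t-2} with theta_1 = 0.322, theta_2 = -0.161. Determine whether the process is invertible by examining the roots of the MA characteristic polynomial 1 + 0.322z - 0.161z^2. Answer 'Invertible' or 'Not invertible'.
\text{Invertible}

The MA(q) characteristic polynomial is P(z) = 1 + 0.322z - 0.161z^2.
Invertibility requires all roots to lie outside the unit circle, i.e. |z| > 1 for every root.
Set 1 + (0.322) z + (-0.161) z^2 = 0, i.e. a z^2 + b z + c = 0 with a = -0.161, b = 0.322, c = 1.
Discriminant D = b^2 - 4ac = (0.322)^2 - 4*(-0.161)*1 = 0.103684 - (-0.644) = 0.747684.
D >= 0, so the roots are real: z = (-b +/- sqrt(D)) / (2a) = (-0.322 +/- 0.864687) / (-0.322).
  z_1 = (-0.322 + 0.864687) / (-0.322) = -1.6854,   |z_1| = 1.6854.
  z_2 = (-0.322 - 0.864687) / (-0.322) = 3.6854,   |z_2| = 3.6854.
Moduli of all roots: 1.6854, 3.6854.
All moduli strictly greater than 1? Yes.
Verdict: Invertible.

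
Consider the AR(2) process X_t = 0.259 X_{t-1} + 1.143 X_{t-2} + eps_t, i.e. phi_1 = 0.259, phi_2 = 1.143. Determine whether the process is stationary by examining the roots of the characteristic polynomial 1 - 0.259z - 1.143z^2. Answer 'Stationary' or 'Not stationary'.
\text{Not stationary}

The AR(p) characteristic polynomial is P(z) = 1 - 0.259z - 1.143z^2.
Stationarity requires all roots to lie outside the unit circle, i.e. |z| > 1 for every root.
Set 1 + (-0.259) z + (-1.143) z^2 = 0, i.e. a z^2 + b z + c = 0 with a = -1.143, b = -0.259, c = 1.
Discriminant D = b^2 - 4ac = (-0.259)^2 - 4*(-1.143)*1 = 0.067081 - (-4.572) = 4.639081.
D >= 0, so the roots are real: z = (-b +/- sqrt(D)) / (2a) = (0.259 +/- 2.153853) / (-2.286).
  z_1 = (0.259 + 2.153853) / (-2.286) = -1.0555,   |z_1| = 1.0555.
  z_2 = (0.259 - 2.153853) / (-2.286) = 0.8289,   |z_2| = 0.8289.
Moduli of all roots: 1.0555, 0.8289.
All moduli strictly greater than 1? No.
Verdict: Not stationary.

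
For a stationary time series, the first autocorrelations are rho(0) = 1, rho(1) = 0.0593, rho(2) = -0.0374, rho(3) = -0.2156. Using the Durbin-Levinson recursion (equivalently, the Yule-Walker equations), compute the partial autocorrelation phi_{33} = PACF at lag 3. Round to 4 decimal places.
\phi_{33} = -0.2120

The PACF at lag k is phi_{kk}, the last component of the solution
to the Yule-Walker system G_k phi = r_k where
  (G_k)_{ij} = rho(|i - j|), (r_k)_i = rho(i), i,j = 1..k.
Equivalently, Durbin-Levinson gives phi_{kk} iteratively:
  phi_{11} = rho(1)
  phi_{kk} = [rho(k) - sum_{j=1..k-1} phi_{k-1,j} rho(k-j)]
            / [1 - sum_{j=1..k-1} phi_{k-1,j} rho(j)],
  phi_{k,j} = phi_{k-1,j} - phi_{kk} phi_{k-1,k-j},  j = 1..k-1.
Step k = 1:
  phi_11 = rho(1) = 0.0593.
Step k = 2:
  phi_22 = [rho(2) - phi_11 rho(1)] / [1 - phi_11 rho(1)] = [-0.0374 - (0.0593)(0.0593)] / [1 - (0.0593)(0.0593)]
         = -0.04091649 / 0.99648351 = -0.041061.
  Update: phi_21 = phi_11 - phi_22 phi_11 = 0.0593 - (-0.041061)(0.0593) = 0.061735.
Step k = 3:
  phi_33 = [rho(3) - phi_21 rho(2) - phi_22 rho(1)] / [1 - phi_21 rho(1) - phi_22 rho(2)]
    numerator   = -0.2156 - (0.061735)(-0.0374) - (-0.041061)(0.0593) = -0.2108562
    denominator = 1 - (0.061735)(0.0593) - (-0.041061)(-0.0374) = 0.99480344
  phi_33 = -0.2108562 / 0.99480344 = -0.212.
Therefore phi_{33} = -0.2120.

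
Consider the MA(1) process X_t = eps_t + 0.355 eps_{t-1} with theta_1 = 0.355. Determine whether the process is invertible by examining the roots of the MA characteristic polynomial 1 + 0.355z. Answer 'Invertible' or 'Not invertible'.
\text{Invertible}

The MA(q) characteristic polynomial is P(z) = 1 + 0.355z.
Invertibility requires all roots to lie outside the unit circle, i.e. |z| > 1 for every root.
This is linear in z: 1 + (0.355) z = 0  =>  z = -1/(0.355) = -2.816901,  |z| = 2.816901.
Moduli of all roots: 2.8169.
All moduli strictly greater than 1? Yes.
Verdict: Invertible.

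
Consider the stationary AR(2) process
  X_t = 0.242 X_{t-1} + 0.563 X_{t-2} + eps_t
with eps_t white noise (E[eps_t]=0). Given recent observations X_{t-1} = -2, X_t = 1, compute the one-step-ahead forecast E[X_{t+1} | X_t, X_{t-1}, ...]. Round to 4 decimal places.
E[X_{t+1} \mid \mathcal F_t] = -0.8840

For an AR(p) model X_t = c + sum_i phi_i X_{t-i} + eps_t, the
one-step-ahead conditional mean is
  E[X_{t+1} | X_t, ...] = c + sum_i phi_i X_{t+1-i}.
Substitute known values:
  E[X_{t+1} | ...] = (0.242) * (1) + (0.563) * (-2)
                   = -0.8840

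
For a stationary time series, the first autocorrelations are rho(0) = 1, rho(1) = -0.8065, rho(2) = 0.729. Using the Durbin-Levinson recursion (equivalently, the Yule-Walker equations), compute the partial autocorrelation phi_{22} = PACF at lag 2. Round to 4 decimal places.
\phi_{22} = 0.2247

The PACF at lag k is phi_{kk}, the last component of the solution
to the Yule-Walker system G_k phi = r_k where
  (G_k)_{ij} = rho(|i - j|), (r_k)_i = rho(i), i,j = 1..k.
Equivalently, Durbin-Levinson gives phi_{kk} iteratively:
  phi_{11} = rho(1)
  phi_{kk} = [rho(k) - sum_{j=1..k-1} phi_{k-1,j} rho(k-j)]
            / [1 - sum_{j=1..k-1} phi_{k-1,j} rho(j)],
  phi_{k,j} = phi_{k-1,j} - phi_{kk} phi_{k-1,k-j},  j = 1..k-1.
Step k = 1:
  phi_11 = rho(1) = -0.8065.
Step k = 2:
  phi_22 = [rho(2) - phi_11 rho(1)] / [1 - phi_11 rho(1)] = [0.729 - (-0.8065)(-0.8065)] / [1 - (-0.8065)(-0.8065)]
         = 0.07855775 / 0.34955775 = 0.2247.
Therefore phi_{22} = 0.2247.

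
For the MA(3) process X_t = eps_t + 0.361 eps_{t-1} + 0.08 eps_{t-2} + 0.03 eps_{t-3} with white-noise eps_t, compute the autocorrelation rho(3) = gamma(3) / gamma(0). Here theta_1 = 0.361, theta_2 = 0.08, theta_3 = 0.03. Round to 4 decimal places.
\rho(3) = 0.0264

For an MA(q) process with theta_0 = 1, the autocovariance is
  gamma(k) = sigma^2 * sum_{i=0..q-k} theta_i * theta_{i+k},
and rho(k) = gamma(k) / gamma(0). Sigma^2 cancels.
  numerator   = (1)*(0.03) = 0.03.
  denominator = (1)^2 + (0.361)^2 + (0.08)^2 + (0.03)^2 = 1.137621.
  rho(3) = 0.03 / 1.137621 = 0.0264.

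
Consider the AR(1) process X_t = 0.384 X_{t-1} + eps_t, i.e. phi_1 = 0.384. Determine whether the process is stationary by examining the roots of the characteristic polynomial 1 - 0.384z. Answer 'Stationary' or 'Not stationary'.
\text{Stationary}

The AR(p) characteristic polynomial is P(z) = 1 - 0.384z.
Stationarity requires all roots to lie outside the unit circle, i.e. |z| > 1 for every root.
This is linear in z: 1 + (-0.384) z = 0  =>  z = -1/(-0.384) = 2.604167,  |z| = 2.604167.
Moduli of all roots: 2.6042.
All moduli strictly greater than 1? Yes.
Verdict: Stationary.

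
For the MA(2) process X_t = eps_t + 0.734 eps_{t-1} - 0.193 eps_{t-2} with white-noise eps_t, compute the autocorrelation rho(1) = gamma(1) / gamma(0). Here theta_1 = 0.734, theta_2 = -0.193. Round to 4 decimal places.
\rho(1) = 0.3758

For an MA(q) process with theta_0 = 1, the autocovariance is
  gamma(k) = sigma^2 * sum_{i=0..q-k} theta_i * theta_{i+k},
and rho(k) = gamma(k) / gamma(0). Sigma^2 cancels.
  numerator   = (1)*(0.734) + (0.734)*(-0.193) = 0.592338.
  denominator = (1)^2 + (0.734)^2 + (-0.193)^2 = 1.576005.
  rho(1) = 0.592338 / 1.576005 = 0.3758.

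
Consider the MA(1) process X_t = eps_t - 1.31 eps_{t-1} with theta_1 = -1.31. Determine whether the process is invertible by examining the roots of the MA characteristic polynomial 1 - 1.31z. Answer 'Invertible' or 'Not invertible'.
\text{Not invertible}

The MA(q) characteristic polynomial is P(z) = 1 - 1.31z.
Invertibility requires all roots to lie outside the unit circle, i.e. |z| > 1 for every root.
This is linear in z: 1 + (-1.31) z = 0  =>  z = -1/(-1.31) = 0.763359,  |z| = 0.763359.
Moduli of all roots: 0.7634.
All moduli strictly greater than 1? No.
Verdict: Not invertible.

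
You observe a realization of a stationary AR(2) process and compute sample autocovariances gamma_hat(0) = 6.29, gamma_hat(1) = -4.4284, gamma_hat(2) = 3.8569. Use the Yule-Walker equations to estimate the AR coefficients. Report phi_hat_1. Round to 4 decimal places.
\hat\phi_{1} = -0.5400

The Yule-Walker equations for an AR(p) process read, in matrix form,
  Gamma_p phi = r_p,   with   (Gamma_p)_{ij} = gamma(|i - j|),
                       (r_p)_i = gamma(i),   i,j = 1..p.
Substitute the sample gammas (Toeplitz matrix and right-hand side of size 2):
  Gamma_p = [[6.29, -4.4284], [-4.4284, 6.29]]
  r_p     = [-4.4284, 3.8569]
Written out:
  6.29 phi_1 - 4.4284 phi_2 = -4.4284
  -4.4284 phi_1 + 6.29 phi_2 = 3.8569
Solve by Cramer's rule:
  det = gamma(0)^2 - gamma(1)^2 = (6.29)^2 - (-4.4284)^2 = 39.5641 - 19.61072656 = 19.95337344
  phi_hat_1 = [gamma(1) gamma(0) - gamma(1) gamma(2)] / det = [(-4.4284)(6.29) - (-4.4284)(3.8569)] / 19.95337344 = -10.77474004 / 19.95337344 = -0.54
  phi_hat_2 = [gamma(0) gamma(2) - gamma(1)^2] / det = [(6.29)(3.8569) - (-4.4284)^2] / 19.95337344 = 4.64917444 / 19.95337344 = 0.233
So phi_hat = [-0.5400, 0.2330].
Therefore phi_hat_1 = -0.5400.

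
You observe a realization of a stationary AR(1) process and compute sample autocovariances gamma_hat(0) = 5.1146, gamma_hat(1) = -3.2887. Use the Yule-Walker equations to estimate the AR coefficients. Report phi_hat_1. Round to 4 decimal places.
\hat\phi_{1} = -0.6430

The Yule-Walker equations for an AR(p) process read, in matrix form,
  Gamma_p phi = r_p,   with   (Gamma_p)_{ij} = gamma(|i - j|),
                       (r_p)_i = gamma(i),   i,j = 1..p.
Substitute the sample gammas (Toeplitz matrix and right-hand side of size 1):
  Gamma_p = [[5.1146]]
  r_p     = [-3.2887]
With p = 1 this is the single equation gamma(0) phi_1 = gamma(1):
  phi_hat_1 = gamma(1) / gamma(0) = -3.2887 / 5.1146 = -0.6430.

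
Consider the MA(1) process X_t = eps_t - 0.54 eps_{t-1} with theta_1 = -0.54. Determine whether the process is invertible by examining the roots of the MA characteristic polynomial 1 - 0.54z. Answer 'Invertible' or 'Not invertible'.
\text{Invertible}

The MA(q) characteristic polynomial is P(z) = 1 - 0.54z.
Invertibility requires all roots to lie outside the unit circle, i.e. |z| > 1 for every root.
This is linear in z: 1 + (-0.54) z = 0  =>  z = -1/(-0.54) = 1.851852,  |z| = 1.851852.
Moduli of all roots: 1.8519.
All moduli strictly greater than 1? Yes.
Verdict: Invertible.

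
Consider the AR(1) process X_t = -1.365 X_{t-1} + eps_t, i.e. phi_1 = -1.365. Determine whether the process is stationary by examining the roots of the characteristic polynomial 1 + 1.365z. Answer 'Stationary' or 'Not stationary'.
\text{Not stationary}

The AR(p) characteristic polynomial is P(z) = 1 + 1.365z.
Stationarity requires all roots to lie outside the unit circle, i.e. |z| > 1 for every root.
This is linear in z: 1 + (1.365) z = 0  =>  z = -1/(1.365) = -0.732601,  |z| = 0.732601.
Moduli of all roots: 0.7326.
All moduli strictly greater than 1? No.
Verdict: Not stationary.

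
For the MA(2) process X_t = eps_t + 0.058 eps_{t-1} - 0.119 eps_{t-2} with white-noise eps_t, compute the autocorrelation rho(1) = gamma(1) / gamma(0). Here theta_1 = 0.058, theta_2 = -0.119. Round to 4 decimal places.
\rho(1) = 0.0502

For an MA(q) process with theta_0 = 1, the autocovariance is
  gamma(k) = sigma^2 * sum_{i=0..q-k} theta_i * theta_{i+k},
and rho(k) = gamma(k) / gamma(0). Sigma^2 cancels.
  numerator   = (1)*(0.058) + (0.058)*(-0.119) = 0.051098.
  denominator = (1)^2 + (0.058)^2 + (-0.119)^2 = 1.017525.
  rho(1) = 0.051098 / 1.017525 = 0.0502.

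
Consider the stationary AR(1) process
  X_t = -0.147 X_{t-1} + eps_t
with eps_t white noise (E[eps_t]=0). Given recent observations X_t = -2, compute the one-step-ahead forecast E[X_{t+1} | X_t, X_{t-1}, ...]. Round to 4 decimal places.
E[X_{t+1} \mid \mathcal F_t] = 0.2940

For an AR(p) model X_t = c + sum_i phi_i X_{t-i} + eps_t, the
one-step-ahead conditional mean is
  E[X_{t+1} | X_t, ...] = c + sum_i phi_i X_{t+1-i}.
Substitute known values:
  E[X_{t+1} | ...] = (-0.147) * (-2)
                   = 0.2940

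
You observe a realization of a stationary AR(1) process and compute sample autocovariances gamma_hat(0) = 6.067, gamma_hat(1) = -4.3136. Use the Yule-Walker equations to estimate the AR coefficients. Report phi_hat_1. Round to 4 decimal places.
\hat\phi_{1} = -0.7110

The Yule-Walker equations for an AR(p) process read, in matrix form,
  Gamma_p phi = r_p,   with   (Gamma_p)_{ij} = gamma(|i - j|),
                       (r_p)_i = gamma(i),   i,j = 1..p.
Substitute the sample gammas (Toeplitz matrix and right-hand side of size 1):
  Gamma_p = [[6.067]]
  r_p     = [-4.3136]
With p = 1 this is the single equation gamma(0) phi_1 = gamma(1):
  phi_hat_1 = gamma(1) / gamma(0) = -4.3136 / 6.067 = -0.7110.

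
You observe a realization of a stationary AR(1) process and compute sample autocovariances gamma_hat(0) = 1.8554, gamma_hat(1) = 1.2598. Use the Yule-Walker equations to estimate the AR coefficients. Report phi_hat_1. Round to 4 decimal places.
\hat\phi_{1} = 0.6790

The Yule-Walker equations for an AR(p) process read, in matrix form,
  Gamma_p phi = r_p,   with   (Gamma_p)_{ij} = gamma(|i - j|),
                       (r_p)_i = gamma(i),   i,j = 1..p.
Substitute the sample gammas (Toeplitz matrix and right-hand side of size 1):
  Gamma_p = [[1.8554]]
  r_p     = [1.2598]
With p = 1 this is the single equation gamma(0) phi_1 = gamma(1):
  phi_hat_1 = gamma(1) / gamma(0) = 1.2598 / 1.8554 = 0.6790.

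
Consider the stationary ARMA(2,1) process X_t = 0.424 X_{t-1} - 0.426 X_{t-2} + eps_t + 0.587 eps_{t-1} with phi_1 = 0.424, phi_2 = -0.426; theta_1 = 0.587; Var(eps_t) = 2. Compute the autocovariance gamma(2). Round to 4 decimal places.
\gamma(2) = -1.0125

Multiply the model equation by X_{t-k} and take expectations. With theta_0 = psi_0 = 1 and psi_j the MA(infinity) weights, this gives
  gamma(k) - sum_i phi_i gamma(k-i) = c_k,
  c_k = sigma^2 * sum_{j=k..q} theta_j psi_{j-k}   (c_k = 0 for k > q),
using gamma(-m) = gamma(m).
psi-weights needed (psi_j = theta_j + sum_i phi_i psi_{j-i}):
  psi_1 = theta_1 + phi_1 = 0.587 + (0.424) = 1.011
Right-hand sides:
  c_0 = sigma^2 (1 + theta_1 psi_1) = 2 * (1 + (0.587)(1.011)) = 2 * 1.593457 = 3.186914
  c_1 = sigma^2 theta_1 = 2 * (0.587) = 1.174
  c_2 = 0
Equations for k = 0, 1, 2 (AR order 2, c_2 = 0):
  (E0) gamma(0) = phi_1 gamma(1) + phi_2 gamma(2) + c_0
  (E1) gamma(1) = phi_1 gamma(0) + phi_2 gamma(1) + c_1
  (E2) gamma(2) = phi_1 gamma(1) + phi_2 gamma(0)
From (E1): gamma(1) = A gamma(0) + B with
  A = phi_1 / (1 - phi_2) = 0.424 / 1.426 = 0.297335,   B = c_1 / (1 - phi_2) = 1.174 / 1.426 = 0.823282.
Insert (E2) into (E0): gamma(0) (1 - phi_2^2) = phi_1 (1 + phi_2) gamma(1) + c_0.
  phi_1 (1 + phi_2) = (0.424)(0.574) = 0.243376,   1 - phi_2^2 = 0.818524.
Replace gamma(1) by A gamma(0) + B and collect gamma(0):
  gamma(0) [0.818524 - (0.243376)(0.297335)] = (0.243376)(0.823282) + 3.186914
  gamma(0) * 0.74616 = 3.387281
  gamma(0) = 3.387281 / 0.74616 = 4.539619.
  gamma(1) = A gamma(0) + B = (0.297335)(4.539619) + (0.823282) = 2.17307.
  gamma(2) = phi_1 gamma(1) + phi_2 gamma(0) = (0.424)(2.17307) + (-0.426)(4.539619) = -1.012496.
Therefore gamma(2) = -1.0125 (to 4 decimal places).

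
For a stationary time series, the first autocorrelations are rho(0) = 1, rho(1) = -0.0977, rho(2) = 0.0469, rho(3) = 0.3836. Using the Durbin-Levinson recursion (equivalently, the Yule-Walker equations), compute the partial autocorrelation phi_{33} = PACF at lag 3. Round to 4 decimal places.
\phi_{33} = 0.3960

The PACF at lag k is phi_{kk}, the last component of the solution
to the Yule-Walker system G_k phi = r_k where
  (G_k)_{ij} = rho(|i - j|), (r_k)_i = rho(i), i,j = 1..k.
Equivalently, Durbin-Levinson gives phi_{kk} iteratively:
  phi_{11} = rho(1)
  phi_{kk} = [rho(k) - sum_{j=1..k-1} phi_{k-1,j} rho(k-j)]
            / [1 - sum_{j=1..k-1} phi_{k-1,j} rho(j)],
  phi_{k,j} = phi_{k-1,j} - phi_{kk} phi_{k-1,k-j},  j = 1..k-1.
Step k = 1:
  phi_11 = rho(1) = -0.0977.
Step k = 2:
  phi_22 = [rho(2) - phi_11 rho(1)] / [1 - phi_11 rho(1)] = [0.0469 - (-0.0977)(-0.0977)] / [1 - (-0.0977)(-0.0977)]
         = 0.03735471 / 0.99045471 = 0.037715.
  Update: phi_21 = phi_11 - phi_22 phi_11 = -0.0977 - (0.037715)(-0.0977) = -0.094015.
Step k = 3:
  phi_33 = [rho(3) - phi_21 rho(2) - phi_22 rho(1)] / [1 - phi_21 rho(1) - phi_22 rho(2)]
    numerator   = 0.3836 - (-0.094015)(0.0469) - (0.037715)(-0.0977) = 0.39169404
    denominator = 1 - (-0.094015)(-0.0977) - (0.037715)(0.0469) = 0.98904589
  phi_33 = 0.39169404 / 0.98904589 = 0.396.
Therefore phi_{33} = 0.3960.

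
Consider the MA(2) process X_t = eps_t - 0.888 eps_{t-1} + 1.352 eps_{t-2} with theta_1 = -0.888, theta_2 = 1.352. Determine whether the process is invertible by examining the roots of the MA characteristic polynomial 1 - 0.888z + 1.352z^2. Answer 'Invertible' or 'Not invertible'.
\text{Not invertible}

The MA(q) characteristic polynomial is P(z) = 1 - 0.888z + 1.352z^2.
Invertibility requires all roots to lie outside the unit circle, i.e. |z| > 1 for every root.
Set 1 + (-0.888) z + (1.352) z^2 = 0, i.e. a z^2 + b z + c = 0 with a = 1.352, b = -0.888, c = 1.
Discriminant D = b^2 - 4ac = (-0.888)^2 - 4*(1.352)*1 = 0.788544 - (5.408) = -4.619456.
D < 0, so the roots are the complex-conjugate pair z = (-b +/- i sqrt(-D)) / (2a) = 0.3284 +/- 0.7949i.
For a conjugate pair |z|^2 = z * conj(z) = (product of roots) = c/a = 1/(1.352) = 0.739645, so |z| = sqrt(0.739645) = 0.86 for both roots.
Moduli of all roots: 0.8600, 0.8600.
All moduli strictly greater than 1? No.
Verdict: Not invertible.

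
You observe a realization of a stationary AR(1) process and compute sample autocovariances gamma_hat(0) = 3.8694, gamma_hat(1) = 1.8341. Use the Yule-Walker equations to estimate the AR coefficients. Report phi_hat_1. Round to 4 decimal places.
\hat\phi_{1} = 0.4740

The Yule-Walker equations for an AR(p) process read, in matrix form,
  Gamma_p phi = r_p,   with   (Gamma_p)_{ij} = gamma(|i - j|),
                       (r_p)_i = gamma(i),   i,j = 1..p.
Substitute the sample gammas (Toeplitz matrix and right-hand side of size 1):
  Gamma_p = [[3.8694]]
  r_p     = [1.8341]
With p = 1 this is the single equation gamma(0) phi_1 = gamma(1):
  phi_hat_1 = gamma(1) / gamma(0) = 1.8341 / 3.8694 = 0.4740.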